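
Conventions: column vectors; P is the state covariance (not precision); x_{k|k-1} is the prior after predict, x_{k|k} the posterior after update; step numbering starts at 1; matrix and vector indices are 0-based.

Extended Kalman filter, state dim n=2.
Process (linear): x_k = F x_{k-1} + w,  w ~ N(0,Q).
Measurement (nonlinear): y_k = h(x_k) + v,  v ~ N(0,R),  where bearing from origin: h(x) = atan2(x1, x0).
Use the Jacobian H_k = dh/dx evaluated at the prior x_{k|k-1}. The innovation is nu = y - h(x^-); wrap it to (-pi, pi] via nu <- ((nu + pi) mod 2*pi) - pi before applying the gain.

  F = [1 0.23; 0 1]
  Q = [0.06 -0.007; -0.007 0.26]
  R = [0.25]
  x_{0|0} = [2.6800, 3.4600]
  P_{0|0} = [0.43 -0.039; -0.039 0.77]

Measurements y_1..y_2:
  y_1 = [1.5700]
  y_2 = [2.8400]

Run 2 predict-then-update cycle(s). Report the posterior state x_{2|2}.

x_post = [3.9447, 4.7327]

step 1: x^-=[3.4758, 3.4600]  P^-=[0.5128 0.1311; 0.1311 1.0300]  H_jac=[-0.1439 0.1445]  S=[0.2767]  K=[-0.1981; 0.4698]  nu=[0.7869]  x^+=[3.3199, 3.8297]  P^+=[0.5019 0.1569; 0.1569 0.9689]
step 2: x^-=[4.2007, 3.8297]  P^-=[0.6853 0.3727; 0.3727 1.2289]  H_jac=[-0.1185 0.1300]  S=[0.2689]  K=[-0.1219; 0.4298]  nu=[2.1008]  x^+=[3.9447, 4.7327]  P^+=[0.6813 0.3868; 0.3868 1.1792]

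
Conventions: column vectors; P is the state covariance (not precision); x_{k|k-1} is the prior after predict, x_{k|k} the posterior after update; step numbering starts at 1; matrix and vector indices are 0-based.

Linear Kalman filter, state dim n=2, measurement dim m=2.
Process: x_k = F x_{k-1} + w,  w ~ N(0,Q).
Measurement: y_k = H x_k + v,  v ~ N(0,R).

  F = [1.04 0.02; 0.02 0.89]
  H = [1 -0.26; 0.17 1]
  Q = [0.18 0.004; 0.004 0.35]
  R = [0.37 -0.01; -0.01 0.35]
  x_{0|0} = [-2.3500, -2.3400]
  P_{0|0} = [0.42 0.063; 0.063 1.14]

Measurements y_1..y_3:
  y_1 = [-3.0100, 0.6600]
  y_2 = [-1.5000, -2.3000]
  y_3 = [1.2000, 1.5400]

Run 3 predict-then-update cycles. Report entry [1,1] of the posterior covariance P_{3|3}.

step 1: x^-=[-2.4908, -2.1296]  P^-=[0.6373 0.0914; 0.0914 1.2554]  S=[1.0447 -0.1407; -0.1407 1.6549]  K=[0.6106 0.1726; -0.1229 0.7575]  nu=[-1.0729, 3.2130]  x^+=[-2.5913, 0.4363]  P^+=[0.2282 0.0155; 0.0155 0.2637]
step 2: x^-=[-2.6862, 0.3365]  P^-=[0.4276 0.0278; 0.0278 0.5595]  S=[0.8210 -0.0562; -0.0562 0.9314]  K=[0.5216 0.1394; -0.1023 0.5997]  nu=[1.2737, -2.1798]  x^+=[-2.3257, -1.1010]  P^+=[0.1943 0.0105; 0.0105 0.2091]
step 3: x^-=[-2.4408, -1.0264]  P^-=[0.3907 0.0215; 0.0215 0.5161]  S=[0.7844 -0.0572; -0.0572 0.8847]  K=[0.5006 0.1318; -0.1013 0.5809]  nu=[3.3739, 2.9813]  x^+=[-0.3591, 0.3639]  P^+=[0.1863 0.0094; 0.0094 0.2027]

P_post[1,1] = 0.2027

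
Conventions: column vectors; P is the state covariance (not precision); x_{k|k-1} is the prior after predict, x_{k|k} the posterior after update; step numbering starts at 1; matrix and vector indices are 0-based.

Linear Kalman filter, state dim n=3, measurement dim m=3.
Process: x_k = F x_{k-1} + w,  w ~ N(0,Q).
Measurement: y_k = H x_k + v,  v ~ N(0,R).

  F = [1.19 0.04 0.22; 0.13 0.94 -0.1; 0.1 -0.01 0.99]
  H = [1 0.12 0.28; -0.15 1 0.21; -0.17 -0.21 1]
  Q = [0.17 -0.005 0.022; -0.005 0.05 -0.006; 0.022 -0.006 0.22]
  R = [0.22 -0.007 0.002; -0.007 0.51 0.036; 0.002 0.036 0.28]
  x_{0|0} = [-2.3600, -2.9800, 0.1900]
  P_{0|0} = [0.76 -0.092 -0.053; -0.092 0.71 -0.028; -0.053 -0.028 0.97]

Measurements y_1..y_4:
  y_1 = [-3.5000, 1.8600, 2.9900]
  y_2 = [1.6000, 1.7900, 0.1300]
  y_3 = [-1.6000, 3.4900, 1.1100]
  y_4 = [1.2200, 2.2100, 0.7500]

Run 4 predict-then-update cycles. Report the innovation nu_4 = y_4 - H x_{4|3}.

step 1: x^-=[-2.8858, -3.1270, -0.0181]  P^-=[1.2573 0.0137 0.2595; 0.0137 0.6841 -0.1397; 0.2595 -0.1397 1.1686]  S=[1.7180 -0.0304 0.3337; -0.0304 1.1948 -0.0138; 0.3337 -0.0138 1.4865]  K=[0.8032 -0.0821 -0.1522; 0.0826 0.5460 -0.2056; 0.1904 0.0692 0.7341]  nu=[-0.2339, 4.5579, 1.8608]  x^+=[-3.7312, -1.0404, 1.6189]  P^+=[0.1844 -0.0217 -0.0172; -0.0217 0.2643 0.0140; -0.0172 0.0140 0.2084]
step 2: x^-=[-4.1255, -1.6249, 1.2400]  P^-=[0.4308 0.0089 0.0693; 0.0089 0.2812 -0.0177; 0.0693 -0.0177 0.4225]  S=[0.7277 0.0019 0.1029; 0.0019 0.8051 0.0457; 0.1029 0.0457 0.7119]  K=[0.6339 -0.0472 -0.0967; 0.0710 0.3509 -0.1427; 0.1765 0.0435 0.5539]  nu=[5.5733, 2.5356, -2.1526]  x^+=[-0.5041, -0.0321, 1.1415]  P^+=[0.1422 -0.0095 -0.0053; -0.0095 0.1705 0.0070; -0.0053 0.0070 0.1576]
step 3: x^-=[-0.3500, -0.2099, 1.0800]  P^-=[0.3757 0.0111 0.0671; 0.0111 0.2011 -0.0164; 0.0671 -0.0164 0.3747]  S=[0.6672 0.0000 0.0983; 0.0000 0.7216 0.0524; 0.0983 0.0524 0.6593]  K=[0.6060 -0.0369 -0.0861; 0.0642 0.2806 -0.1236; 0.1772 0.0341 0.5271]  nu=[-1.5272, 3.4206, -0.0736]  x^+=[-1.3955, 0.6608, 0.8874]  P^+=[0.1348 -0.0054 -0.0025; -0.0054 0.1367 0.0034; -0.0025 0.0034 0.1495]
step 4: x^-=[-1.4390, 0.3510, 0.7323]  P^-=[0.3665 0.0125 0.0678; 0.0125 0.1726 -0.0180; 0.0678 -0.0180 0.3673]  S=[0.6576 -0.0015 0.0987; -0.0015 0.6915 0.0547; 0.0987 0.0547 0.6509]  K=[0.6011 -0.0329 -0.0841; 0.0610 0.2508 -0.1169; 0.1777 0.0299 0.5229]  nu=[2.4118, 1.4893, -0.1533]  x^+=[-0.0253, 0.8896, 1.1253]  P^+=[0.1332 -0.0037 -0.0017; -0.0037 0.1224 0.0015; -0.0017 0.0015 0.1479]

innov = [2.4118, 1.4893, -0.1533]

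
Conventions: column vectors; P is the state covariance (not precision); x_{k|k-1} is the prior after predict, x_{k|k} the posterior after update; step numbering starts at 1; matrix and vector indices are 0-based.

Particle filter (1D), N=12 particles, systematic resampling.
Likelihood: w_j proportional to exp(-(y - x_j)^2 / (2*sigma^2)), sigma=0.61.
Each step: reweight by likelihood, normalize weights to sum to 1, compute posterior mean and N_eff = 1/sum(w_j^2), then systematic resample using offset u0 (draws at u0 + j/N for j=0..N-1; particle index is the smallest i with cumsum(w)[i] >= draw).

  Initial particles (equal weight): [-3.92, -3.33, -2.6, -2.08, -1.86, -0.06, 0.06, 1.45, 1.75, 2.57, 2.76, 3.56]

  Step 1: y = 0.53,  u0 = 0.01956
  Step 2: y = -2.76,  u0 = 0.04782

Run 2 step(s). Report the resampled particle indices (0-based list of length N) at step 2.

step 1: w=[0.0000, 0.0000, 0.0000, 0.0001, 0.0003, 0.3421, 0.4059, 0.1751, 0.0739, 0.0020, 0.0007, 0.0000]  mean=0.3936  Neff=3.1459  idx=[5, 5, 5, 5, 6, 6, 6, 6, 6, 7, 7, 8]
step 2: w=[0.1652, 0.1652, 0.1652, 0.1652, 0.0678, 0.0678, 0.0678, 0.0678, 0.0678, 0.0000, 0.0000, 0.0000]  mean=-0.0193  Neff=7.5655  idx=[0, 0, 1, 1, 2, 2, 3, 3, 4, 6, 7, 8]

resampled_idx = [0, 0, 1, 1, 2, 2, 3, 3, 4, 6, 7, 8]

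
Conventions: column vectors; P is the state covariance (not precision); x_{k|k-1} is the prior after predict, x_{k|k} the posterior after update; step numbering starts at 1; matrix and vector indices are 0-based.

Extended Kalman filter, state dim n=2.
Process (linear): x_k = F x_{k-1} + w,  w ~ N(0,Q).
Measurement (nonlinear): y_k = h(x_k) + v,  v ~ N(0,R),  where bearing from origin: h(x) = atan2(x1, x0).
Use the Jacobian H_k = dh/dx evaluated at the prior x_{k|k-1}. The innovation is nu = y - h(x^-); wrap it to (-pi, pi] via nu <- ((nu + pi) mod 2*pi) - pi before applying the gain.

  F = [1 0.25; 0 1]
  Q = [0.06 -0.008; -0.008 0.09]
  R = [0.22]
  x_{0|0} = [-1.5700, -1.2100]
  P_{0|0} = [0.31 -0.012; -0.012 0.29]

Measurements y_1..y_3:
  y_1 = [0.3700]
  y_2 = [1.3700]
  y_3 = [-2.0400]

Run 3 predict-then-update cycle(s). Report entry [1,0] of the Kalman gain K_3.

K[1,0] = -0.2857

step 1: x^-=[-1.8725, -1.2100]  P^-=[0.3821 0.0525; 0.0525 0.3800]  H_jac=[0.2434 -0.3767]  S=[0.2869]  K=[0.2553; -0.4544]  nu=[2.9379]  x^+=[-1.1226, -2.5449]  P^+=[0.3634 0.0858; 0.0858 0.3208]
step 2: x^-=[-1.7588, -2.5449]  P^-=[0.4864 0.1580; 0.1580 0.4108]  H_jac=[0.2659 -0.1838]  S=[0.2528]  K=[0.3967; -0.1324]  nu=[-2.7377]  x^+=[-2.8449, -2.1823]  P^+=[0.4466 0.1713; 0.1713 0.4063]
step 3: x^-=[-3.3905, -2.1823]  P^-=[0.6176 0.2648; 0.2648 0.4963]  H_jac=[0.1342 -0.2085]  S=[0.2379]  K=[0.1163; -0.2857]  nu=[0.5297]  x^+=[-3.3289, -2.3336]  P^+=[0.6144 0.2727; 0.2727 0.4769]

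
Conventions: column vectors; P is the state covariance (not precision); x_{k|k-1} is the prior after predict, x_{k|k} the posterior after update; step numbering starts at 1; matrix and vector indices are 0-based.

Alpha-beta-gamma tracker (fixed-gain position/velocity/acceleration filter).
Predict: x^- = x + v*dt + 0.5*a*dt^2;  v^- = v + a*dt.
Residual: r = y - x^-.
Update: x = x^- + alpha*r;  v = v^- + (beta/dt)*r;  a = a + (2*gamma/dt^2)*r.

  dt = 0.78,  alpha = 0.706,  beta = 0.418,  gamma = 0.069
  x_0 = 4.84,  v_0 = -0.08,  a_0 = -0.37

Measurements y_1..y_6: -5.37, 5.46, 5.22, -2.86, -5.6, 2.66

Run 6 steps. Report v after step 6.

step 1: x_pred=4.6650  r=-10.0350  x^+=-2.4197  v^+=-5.7464  a^+=-2.6462
step 2: x_pred=-7.7068  r=13.1668  x^+=1.5890  v^+=-0.7543  a^+=0.3404
step 3: x_pred=1.1041  r=4.1159  x^+=4.0099  v^+=1.7169  a^+=1.2739
step 4: x_pred=5.7366  r=-8.5966  x^+=-0.3326  v^+=-1.8964  a^+=-0.6760
step 5: x_pred=-2.0174  r=-3.5826  x^+=-4.5467  v^+=-4.3435  a^+=-1.4886
step 6: x_pred=-8.3875  r=11.0475  x^+=-0.5880  v^+=0.4157  a^+=1.0172

v_post = 0.4157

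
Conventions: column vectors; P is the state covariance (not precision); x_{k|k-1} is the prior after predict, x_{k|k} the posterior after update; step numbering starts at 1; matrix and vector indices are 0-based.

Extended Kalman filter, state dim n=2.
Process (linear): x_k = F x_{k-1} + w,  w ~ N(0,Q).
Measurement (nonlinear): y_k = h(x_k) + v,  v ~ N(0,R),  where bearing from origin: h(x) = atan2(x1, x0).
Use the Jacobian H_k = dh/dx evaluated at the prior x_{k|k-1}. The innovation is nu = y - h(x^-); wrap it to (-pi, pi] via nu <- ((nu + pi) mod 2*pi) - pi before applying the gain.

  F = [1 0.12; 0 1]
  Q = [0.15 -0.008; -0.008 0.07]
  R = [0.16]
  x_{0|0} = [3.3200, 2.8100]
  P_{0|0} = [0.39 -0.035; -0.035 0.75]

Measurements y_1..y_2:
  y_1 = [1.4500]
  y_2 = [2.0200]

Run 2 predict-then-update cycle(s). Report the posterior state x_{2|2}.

step 1: x^-=[3.6572, 2.8100]  P^-=[0.5424 0.0470; 0.0470 0.8200]  H_jac=[-0.1321 0.1719]  S=[0.1916]  K=[-0.3318; 0.7035]  nu=[0.7949]  x^+=[3.3934, 3.3692]  P^+=[0.5213 0.0917; 0.0917 0.7252]
step 2: x^-=[3.7977, 3.3692]  P^-=[0.7038 0.1707; 0.1707 0.7952]  H_jac=[-0.1307 0.1473]  S=[0.1827]  K=[-0.3658; 0.5191]  nu=[1.2943]  x^+=[3.3243, 4.0411]  P^+=[0.6793 0.2054; 0.2054 0.7459]

x_post = [3.3243, 4.0411]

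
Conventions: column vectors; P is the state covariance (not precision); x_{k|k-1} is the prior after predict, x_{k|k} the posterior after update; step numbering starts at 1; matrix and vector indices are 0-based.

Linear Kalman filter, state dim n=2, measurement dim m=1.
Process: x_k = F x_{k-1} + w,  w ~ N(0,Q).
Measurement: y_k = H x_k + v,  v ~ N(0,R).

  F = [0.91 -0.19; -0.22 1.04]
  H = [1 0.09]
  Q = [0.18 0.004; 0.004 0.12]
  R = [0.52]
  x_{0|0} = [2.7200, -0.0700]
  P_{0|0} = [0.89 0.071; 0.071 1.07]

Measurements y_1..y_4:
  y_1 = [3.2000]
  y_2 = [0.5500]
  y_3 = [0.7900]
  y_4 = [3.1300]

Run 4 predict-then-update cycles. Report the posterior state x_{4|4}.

step 1: x^-=[2.4885, -0.6712]  P^-=[0.9311 -0.3154; -0.3154 1.2879]  S=[1.4047]  K=[0.6426; -0.1420]  nu=[0.7719]  x^+=[2.9845, -0.7808]  P^+=[0.3510 -0.1872; -0.1872 1.2596]
step 2: x^-=[2.8643, -1.4687]  P^-=[0.5809 -0.5002; -0.5002 1.5850]  S=[1.0237]  K=[0.5235; -0.3493]  nu=[-2.1821]  x^+=[1.7220, -0.7066]  P^+=[0.3004 -0.3130; -0.3130 1.4601]
step 3: x^-=[1.7013, -1.1137]  P^-=[0.5897 -0.6540; -0.6540 1.8571]  S=[1.0070]  K=[0.5271; -0.4835]  nu=[-0.8111]  x^+=[1.2738, -0.7216]  P^+=[0.3099 -0.3973; -0.3973 1.6217]
step 4: x^-=[1.2962, -1.0307]  P^-=[0.6326 -0.7711; -0.7711 2.0708]  S=[1.0305]  K=[0.5465; -0.5674]  nu=[1.9265]  x^+=[2.3490, -2.1239]  P^+=[0.3248 -0.4516; -0.4516 1.7390]

x_post = [2.3490, -2.1239]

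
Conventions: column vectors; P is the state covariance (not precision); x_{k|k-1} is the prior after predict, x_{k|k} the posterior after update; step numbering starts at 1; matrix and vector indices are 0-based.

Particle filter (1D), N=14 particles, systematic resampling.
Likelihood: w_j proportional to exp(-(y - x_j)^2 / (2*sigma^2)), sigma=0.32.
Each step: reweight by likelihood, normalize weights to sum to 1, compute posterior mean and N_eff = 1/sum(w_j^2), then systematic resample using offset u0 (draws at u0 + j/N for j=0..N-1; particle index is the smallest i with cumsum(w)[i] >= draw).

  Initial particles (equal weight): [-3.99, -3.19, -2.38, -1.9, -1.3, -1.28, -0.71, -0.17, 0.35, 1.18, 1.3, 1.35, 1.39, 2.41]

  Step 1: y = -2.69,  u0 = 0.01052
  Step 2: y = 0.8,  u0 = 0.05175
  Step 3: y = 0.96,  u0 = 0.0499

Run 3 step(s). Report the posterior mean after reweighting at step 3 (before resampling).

step 1: w=[0.0003, 0.3047, 0.6459, 0.0490, 0.0001, 0.0001, 0.0000, 0.0000, 0.0000, 0.0000, 0.0000, 0.0000, 0.0000, 0.0000]  mean=-2.6035  Neff=1.9516  idx=[1, 1, 1, 1, 1, 2, 2, 2, 2, 2, 2, 2, 2, 2]
step 2: w=[0.0000, 0.0000, 0.0000, 0.0000, 0.0000, 0.1111, 0.1111, 0.1111, 0.1111, 0.1111, 0.1111, 0.1111, 0.1111, 0.1111]  mean=-2.3800  Neff=9.0000  idx=[5, 6, 6, 7, 8, 8, 9, 9, 10, 11, 11, 12, 13, 13]
step 3: w=[0.0714, 0.0714, 0.0714, 0.0714, 0.0714, 0.0714, 0.0714, 0.0714, 0.0714, 0.0714, 0.0714, 0.0714, 0.0714, 0.0714]  mean=-2.3800  Neff=14.0000  idx=[0, 1, 2, 3, 4, 5, 6, 7, 8, 9, 10, 11, 12, 13]

post_mean = -2.3800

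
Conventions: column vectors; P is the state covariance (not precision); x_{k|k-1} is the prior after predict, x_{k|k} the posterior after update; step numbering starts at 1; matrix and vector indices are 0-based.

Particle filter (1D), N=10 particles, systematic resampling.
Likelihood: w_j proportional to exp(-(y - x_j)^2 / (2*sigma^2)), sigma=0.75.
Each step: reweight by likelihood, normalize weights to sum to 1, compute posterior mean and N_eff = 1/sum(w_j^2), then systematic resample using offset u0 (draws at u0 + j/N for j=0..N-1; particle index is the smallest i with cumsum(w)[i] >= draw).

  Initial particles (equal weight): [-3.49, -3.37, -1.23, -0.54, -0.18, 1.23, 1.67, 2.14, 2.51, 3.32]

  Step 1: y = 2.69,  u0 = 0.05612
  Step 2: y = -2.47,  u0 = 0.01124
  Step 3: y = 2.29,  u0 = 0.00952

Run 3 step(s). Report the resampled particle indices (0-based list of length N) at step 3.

step 1: w=[0.0000, 0.0000, 0.0000, 0.0000, 0.0002, 0.0503, 0.1328, 0.2559, 0.3254, 0.2353]  mean=2.4292  Neff=4.0503  idx=[6, 6, 7, 7, 8, 8, 8, 8, 9, 9]
step 2: w=[0.4864, 0.4864, 0.0126, 0.0126, 0.0005, 0.0005, 0.0005, 0.0005, 0.0000, 0.0000]  mean=1.6836  Neff=2.1124  idx=[0, 0, 0, 0, 0, 1, 1, 1, 1, 1]
step 3: w=[0.1000, 0.1000, 0.1000, 0.1000, 0.1000, 0.1000, 0.1000, 0.1000, 0.1000, 0.1000]  mean=1.6700  Neff=10.0000  idx=[0, 1, 2, 3, 4, 5, 6, 7, 8, 9]

resampled_idx = [0, 1, 2, 3, 4, 5, 6, 7, 8, 9]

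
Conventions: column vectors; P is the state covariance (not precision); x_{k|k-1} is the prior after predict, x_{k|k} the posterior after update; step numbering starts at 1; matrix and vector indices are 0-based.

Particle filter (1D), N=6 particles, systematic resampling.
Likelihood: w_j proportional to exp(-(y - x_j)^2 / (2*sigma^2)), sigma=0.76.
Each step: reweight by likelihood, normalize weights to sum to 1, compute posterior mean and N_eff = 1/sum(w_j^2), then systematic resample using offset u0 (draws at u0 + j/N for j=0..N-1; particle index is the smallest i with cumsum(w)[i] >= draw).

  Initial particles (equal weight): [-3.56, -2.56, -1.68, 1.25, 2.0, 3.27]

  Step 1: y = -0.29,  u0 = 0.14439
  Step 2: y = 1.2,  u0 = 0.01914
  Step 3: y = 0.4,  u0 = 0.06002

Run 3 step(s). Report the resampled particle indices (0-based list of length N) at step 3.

step 1: w=[0.0003, 0.0341, 0.5548, 0.3792, 0.0315, 0.0001]  mean=-0.4831  Neff=2.2040  idx=[2, 2, 2, 3, 3, 4]
step 2: w=[0.0003, 0.0003, 0.0003, 0.3879, 0.3879, 0.2234]  mean=1.4149  Neff=2.8508  idx=[3, 3, 3, 4, 4, 5]
step 3: w=[0.1922, 0.1922, 0.1922, 0.1922, 0.1922, 0.0392]  mean=1.2794  Neff=5.3713  idx=[0, 1, 2, 2, 3, 4]

resampled_idx = [0, 1, 2, 2, 3, 4]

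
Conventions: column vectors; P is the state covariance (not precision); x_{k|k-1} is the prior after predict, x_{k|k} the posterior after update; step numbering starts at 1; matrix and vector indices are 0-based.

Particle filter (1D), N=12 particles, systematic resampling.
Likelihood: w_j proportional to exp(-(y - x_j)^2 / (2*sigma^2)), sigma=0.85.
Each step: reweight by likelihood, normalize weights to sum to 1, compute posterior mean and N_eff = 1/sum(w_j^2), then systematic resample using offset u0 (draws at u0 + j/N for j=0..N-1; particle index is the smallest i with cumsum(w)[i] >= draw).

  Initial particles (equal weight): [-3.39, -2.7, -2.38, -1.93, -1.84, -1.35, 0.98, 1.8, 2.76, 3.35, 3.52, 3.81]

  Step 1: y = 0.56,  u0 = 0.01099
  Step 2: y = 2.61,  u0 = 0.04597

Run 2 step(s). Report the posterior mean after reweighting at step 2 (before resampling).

step 1: w=[0.0000, 0.0005, 0.0018, 0.0099, 0.0134, 0.0577, 0.6375, 0.2485, 0.0253, 0.0033, 0.0017, 0.0005]  mean=1.0335  Neff=2.1166  idx=[3, 6, 6, 6, 6, 6, 6, 6, 6, 7, 7, 7]
step 2: w=[0.0000, 0.0500, 0.0500, 0.0500, 0.0500, 0.0500, 0.0500, 0.0500, 0.0500, 0.1999, 0.1999, 0.1999]  mean=1.4717  Neff=7.1490  idx=[1, 3, 5, 6, 8, 9, 9, 10, 10, 10, 11, 11]

post_mean = 1.4717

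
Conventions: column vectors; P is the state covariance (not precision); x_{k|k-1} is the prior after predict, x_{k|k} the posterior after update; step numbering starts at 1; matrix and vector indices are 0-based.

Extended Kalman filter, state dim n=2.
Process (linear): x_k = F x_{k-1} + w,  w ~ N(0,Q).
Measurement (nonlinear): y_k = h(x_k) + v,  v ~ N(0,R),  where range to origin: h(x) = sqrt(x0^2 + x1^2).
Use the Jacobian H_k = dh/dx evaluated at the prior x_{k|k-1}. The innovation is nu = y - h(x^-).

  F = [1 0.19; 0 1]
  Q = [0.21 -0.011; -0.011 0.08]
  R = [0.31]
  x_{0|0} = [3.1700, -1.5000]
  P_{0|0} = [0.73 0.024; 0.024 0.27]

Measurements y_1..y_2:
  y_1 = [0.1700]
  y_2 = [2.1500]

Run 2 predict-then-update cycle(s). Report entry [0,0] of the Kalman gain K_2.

K[0,0] = -0.0439

step 1: x^-=[2.8850, -1.5000]  P^-=[0.9589 0.0643; 0.0643 0.3500]  H_jac=[0.8872 -0.4613]  S=[1.0867]  K=[0.7556; -0.0961]  nu=[-3.0816]  x^+=[0.5565, -1.2039]  P^+=[0.3385 0.1432; 0.1432 0.3400]
step 2: x^-=[0.3278, -1.2039]  P^-=[0.6151 0.1968; 0.1968 0.4200]  H_jac=[0.2627 -0.9649]  S=[0.6437]  K=[-0.0439; -0.5492]  nu=[0.9023]  x^+=[0.2881, -1.6995]  P^+=[0.6139 0.1812; 0.1812 0.2258]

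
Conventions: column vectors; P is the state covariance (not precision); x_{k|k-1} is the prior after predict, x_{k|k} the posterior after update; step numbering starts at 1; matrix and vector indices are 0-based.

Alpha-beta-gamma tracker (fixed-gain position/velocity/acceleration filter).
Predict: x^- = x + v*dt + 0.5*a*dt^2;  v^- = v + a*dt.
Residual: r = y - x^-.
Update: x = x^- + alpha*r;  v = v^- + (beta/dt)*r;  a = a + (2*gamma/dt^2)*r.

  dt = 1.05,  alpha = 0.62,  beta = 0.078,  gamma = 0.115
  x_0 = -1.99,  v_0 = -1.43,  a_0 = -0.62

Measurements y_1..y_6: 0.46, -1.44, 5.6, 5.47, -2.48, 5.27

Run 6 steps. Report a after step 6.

step 1: x_pred=-3.8333  r=4.2933  x^+=-1.1714  v^+=-1.7621  a^+=0.2756
step 2: x_pred=-2.8697  r=1.4297  x^+=-1.9833  v^+=-1.3664  a^+=0.5739
step 3: x_pred=-3.1017  r=8.7017  x^+=2.2934  v^+=-0.1174  a^+=2.3892
step 4: x_pred=3.4871  r=1.9829  x^+=4.7165  v^+=2.5385  a^+=2.8029
step 5: x_pred=8.9271  r=-11.4071  x^+=1.8547  v^+=4.6342  a^+=0.4232
step 6: x_pred=6.9539  r=-1.6839  x^+=5.9099  v^+=4.9534  a^+=0.0719

a_post = 0.0719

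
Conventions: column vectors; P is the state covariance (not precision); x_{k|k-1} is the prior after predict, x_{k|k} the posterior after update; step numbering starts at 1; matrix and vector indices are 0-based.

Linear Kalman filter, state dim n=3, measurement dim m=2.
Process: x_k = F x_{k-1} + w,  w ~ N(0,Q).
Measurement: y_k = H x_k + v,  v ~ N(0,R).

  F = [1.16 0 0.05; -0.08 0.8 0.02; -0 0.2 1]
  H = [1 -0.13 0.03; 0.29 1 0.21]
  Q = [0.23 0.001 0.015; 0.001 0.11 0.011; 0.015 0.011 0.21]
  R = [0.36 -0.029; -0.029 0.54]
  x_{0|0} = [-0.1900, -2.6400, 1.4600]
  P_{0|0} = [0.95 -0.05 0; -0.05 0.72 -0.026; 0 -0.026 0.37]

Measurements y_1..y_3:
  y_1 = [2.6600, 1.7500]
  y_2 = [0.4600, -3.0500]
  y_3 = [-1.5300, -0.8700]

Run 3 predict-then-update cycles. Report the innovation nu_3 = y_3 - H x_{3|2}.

step 1: x^-=[-0.1474, -2.0676, 0.9320]  P^-=[1.5092 -0.1342 0.0216; -0.1342 0.5826 0.1135; 0.0216 0.1135 0.5984]  S=[1.9149 0.2126; 0.2126 1.2484]  K=[0.7850 0.1130; -0.1614 0.4821; -0.0090 0.1981]  nu=[2.5107, 3.6646]  x^+=[2.2378, -0.7061, 1.6355]  P^+=[0.2754 -0.0362 -0.0256; -0.0362 0.2757 -0.0008; -0.0256 -0.0008 0.5500]
step 2: x^-=[2.6776, -0.7112, 1.4942]  P^-=[0.5990 -0.0581 0.0044; -0.0581 0.2931 0.0681; 0.0044 0.0681 0.7707]  S=[0.9795 0.0567; 0.0567 0.9129]  K=[0.6142 0.0895; -0.1150 0.3254; 0.0044 0.2530]  nu=[-2.3549, -3.4291]  x^+=[0.9244, -1.5563, 0.6163]  P^+=[0.2159 -0.0263 -0.0278; -0.0263 0.1877 -0.0050; -0.0278 -0.0050 0.7121]
step 3: x^-=[1.1031, -1.3066, 0.3050]  P^-=[0.5191 -0.0434 0.0123; -0.0434 0.2351 0.0539; 0.0123 0.0539 0.9276]  S=[0.8955 0.0578; 0.0578 0.8586]  K=[0.5807 0.0886; -0.0989 0.2790; 0.0180 0.2926]  nu=[-2.8121, 0.0527]  x^+=[-0.5251, -1.0139, 0.2697]  P^+=[0.2045 -0.0221 -0.0293; -0.0221 0.1627 -0.0132; -0.0293 -0.0132 0.8532]

innov = [-2.8121, 0.0527]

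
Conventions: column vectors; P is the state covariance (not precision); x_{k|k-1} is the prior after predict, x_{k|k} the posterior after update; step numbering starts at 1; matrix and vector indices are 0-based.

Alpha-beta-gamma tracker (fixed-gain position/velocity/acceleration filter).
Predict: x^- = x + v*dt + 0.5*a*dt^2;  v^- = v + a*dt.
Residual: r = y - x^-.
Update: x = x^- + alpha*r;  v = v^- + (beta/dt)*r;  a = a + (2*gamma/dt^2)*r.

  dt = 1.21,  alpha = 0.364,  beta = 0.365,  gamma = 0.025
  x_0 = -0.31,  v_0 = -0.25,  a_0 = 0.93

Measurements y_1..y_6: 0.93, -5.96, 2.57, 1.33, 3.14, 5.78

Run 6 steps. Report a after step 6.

step 1: x_pred=0.0683  r=0.8617  x^+=0.3820  v^+=1.1352  a^+=0.9594
step 2: x_pred=2.4579  r=-8.4179  x^+=-0.6062  v^+=-0.2432  a^+=0.6719
step 3: x_pred=-0.4085  r=2.9785  x^+=0.6757  v^+=1.4684  a^+=0.7737
step 4: x_pred=3.0188  r=-1.6888  x^+=2.4041  v^+=1.8951  a^+=0.7160
step 5: x_pred=5.2213  r=-2.0813  x^+=4.4637  v^+=2.1336  a^+=0.6449
step 6: x_pred=7.5175  r=-1.7375  x^+=6.8850  v^+=2.3899  a^+=0.5856

a_post = 0.5856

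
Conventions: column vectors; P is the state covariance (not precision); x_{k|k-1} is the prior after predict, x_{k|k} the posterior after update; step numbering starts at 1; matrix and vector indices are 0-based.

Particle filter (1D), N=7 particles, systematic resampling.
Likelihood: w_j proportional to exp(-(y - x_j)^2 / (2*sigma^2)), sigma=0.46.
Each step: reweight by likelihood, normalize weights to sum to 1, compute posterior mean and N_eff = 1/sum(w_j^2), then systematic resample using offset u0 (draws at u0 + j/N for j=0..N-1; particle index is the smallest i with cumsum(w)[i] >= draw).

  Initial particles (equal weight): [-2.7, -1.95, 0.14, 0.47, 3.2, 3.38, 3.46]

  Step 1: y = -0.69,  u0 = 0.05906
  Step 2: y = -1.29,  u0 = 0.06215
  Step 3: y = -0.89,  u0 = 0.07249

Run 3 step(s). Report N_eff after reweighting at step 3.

N_eff = 6.9792

step 1: w=[0.0003, 0.0898, 0.7508, 0.1591, 0.0000, 0.0000, 0.0000]  mean=0.0040  Neff=1.6747  idx=[1, 2, 2, 2, 2, 2, 3]
step 2: w=[0.8981, 0.0200, 0.0200, 0.0200, 0.0200, 0.0200, 0.0017]  mean=-1.7366  Neff=1.2366  idx=[0, 0, 0, 0, 0, 0, 2]
step 3: w=[0.1397, 0.1397, 0.1397, 0.1397, 0.1397, 0.1397, 0.1620]  mean=-1.6115  Neff=6.9792  idx=[0, 1, 2, 3, 4, 5, 6]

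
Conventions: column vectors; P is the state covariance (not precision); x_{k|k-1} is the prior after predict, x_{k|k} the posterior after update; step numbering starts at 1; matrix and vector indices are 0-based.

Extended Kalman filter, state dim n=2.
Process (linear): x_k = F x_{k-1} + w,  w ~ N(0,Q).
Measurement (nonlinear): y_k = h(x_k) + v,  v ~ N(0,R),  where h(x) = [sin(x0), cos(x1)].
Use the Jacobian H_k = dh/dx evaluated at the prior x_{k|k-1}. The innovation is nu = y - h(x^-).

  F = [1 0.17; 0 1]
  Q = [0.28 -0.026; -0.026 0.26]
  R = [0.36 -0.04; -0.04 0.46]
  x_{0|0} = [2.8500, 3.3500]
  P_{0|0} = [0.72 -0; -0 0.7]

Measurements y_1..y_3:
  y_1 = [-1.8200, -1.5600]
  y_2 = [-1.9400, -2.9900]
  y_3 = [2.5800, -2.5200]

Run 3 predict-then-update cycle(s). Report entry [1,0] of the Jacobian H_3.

H_jac[1,0] = 0.0000

step 1: x^-=[3.4195, 3.3500]  P^-=[1.0202 0.0930; 0.0930 0.9600]  H_jac=[-0.9616 0.0000; 0.0000 0.2069]  S=[1.3034 -0.0585; -0.0585 0.5011]  K=[-0.7549 -0.0497; -0.0511 0.3904]  nu=[-1.5457, -0.5816]  x^+=[4.6153, 3.2019]  P^+=[0.2805 0.0354; 0.0354 0.8779]
step 2: x^-=[5.1596, 3.2019]  P^-=[0.5979 0.1586; 0.1586 1.1379]  H_jac=[0.4324 0.0000; 0.0000 0.0603]  S=[0.4718 -0.0359; -0.0359 0.4641]  K=[0.5529 0.0633; 0.1575 0.1599]  nu=[-1.0383, -1.9918]  x^+=[4.4594, 2.7198]  P^+=[0.4544 0.1163; 0.1163 1.1161]
step 3: x^-=[4.9218, 2.7198]  P^-=[0.8062 0.2801; 0.2801 1.3761]  H_jac=[0.2079 0.0000; 0.0000 -0.4094]  S=[0.3948 -0.0638; -0.0638 0.6906]  K=[0.4037 -0.1287; 0.0158 -0.8142]  nu=[3.5582, -1.6076]  x^+=[6.5650, 4.0851]  P^+=[0.7238 0.1841; 0.1841 0.9165]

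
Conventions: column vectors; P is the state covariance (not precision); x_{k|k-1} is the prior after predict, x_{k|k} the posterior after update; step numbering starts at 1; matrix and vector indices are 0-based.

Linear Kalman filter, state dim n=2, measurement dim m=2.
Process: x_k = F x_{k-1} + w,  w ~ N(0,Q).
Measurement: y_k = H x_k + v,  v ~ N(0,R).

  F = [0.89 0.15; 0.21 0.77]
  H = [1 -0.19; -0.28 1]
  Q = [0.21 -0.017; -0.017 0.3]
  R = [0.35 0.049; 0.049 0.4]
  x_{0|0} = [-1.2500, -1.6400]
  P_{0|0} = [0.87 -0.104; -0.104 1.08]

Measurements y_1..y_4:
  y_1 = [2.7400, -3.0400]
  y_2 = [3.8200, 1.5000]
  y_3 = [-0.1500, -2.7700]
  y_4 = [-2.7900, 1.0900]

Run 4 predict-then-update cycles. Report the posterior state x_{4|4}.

x_post = [-1.1233, 0.2546]

step 1: x^-=[-1.3585, -1.5253]  P^-=[0.8957 0.1958; 0.1958 0.9451]  S=[1.2054 -0.1751; -0.1751 1.3056]  K=[0.7201 0.0545; 0.1148 0.6972]  nu=[3.8087, -1.8951]  x^+=[1.2809, -2.4095]  P^+=[0.2805 0.1356; 0.1356 0.3225]
step 2: x^-=[0.7786, -1.5863]  P^-=[0.4756 0.1699; 0.1699 0.5474]  S=[0.7808 -0.0093; -0.0093 0.8896]  K=[0.5683 0.0472; 0.0910 0.5629]  nu=[2.7400, 3.3043]  x^+=[2.4918, 0.5230]  P^+=[0.2219 0.1089; 0.1089 0.2601]
step 3: x^-=[2.2961, 0.9260]  P^-=[0.4207 0.1325; 0.1325 0.4992]  S=[0.7384 -0.0240; -0.0240 0.8580]  K=[0.5367 0.0322; 0.0687 0.5405]  nu=[-2.2702, -3.0530]  x^+=[0.9793, -0.8801]  P^+=[0.2079 0.0974; 0.0974 0.2468]
step 4: x^-=[0.7395, -0.4720]  P^-=[0.4063 0.1202; 0.1202 0.4870]  S=[0.7282 -0.0307; -0.0307 0.8516]  K=[0.5277 0.0266; 0.0605 0.5346]  nu=[-3.6192, 1.7691]  x^+=[-1.1233, 0.2546]  P^+=[0.2038 0.0935; 0.0935 0.2430]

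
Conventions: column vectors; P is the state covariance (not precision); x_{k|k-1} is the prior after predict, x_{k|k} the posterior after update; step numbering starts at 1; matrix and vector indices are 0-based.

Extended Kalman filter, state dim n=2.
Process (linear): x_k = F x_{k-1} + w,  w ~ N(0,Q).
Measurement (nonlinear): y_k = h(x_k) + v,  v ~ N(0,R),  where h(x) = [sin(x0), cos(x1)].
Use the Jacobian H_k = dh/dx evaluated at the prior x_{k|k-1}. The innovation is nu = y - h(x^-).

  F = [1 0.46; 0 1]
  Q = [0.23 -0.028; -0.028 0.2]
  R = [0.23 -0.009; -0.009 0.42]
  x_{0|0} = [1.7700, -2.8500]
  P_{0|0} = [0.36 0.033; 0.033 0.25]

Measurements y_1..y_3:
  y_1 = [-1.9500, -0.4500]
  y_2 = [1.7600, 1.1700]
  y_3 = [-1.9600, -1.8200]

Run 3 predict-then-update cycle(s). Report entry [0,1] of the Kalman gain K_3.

K[0,1] = -0.0012

step 1: x^-=[0.4590, -2.8500]  P^-=[0.6733 0.1200; 0.1200 0.4500]  H_jac=[0.8965 0.0000; 0.0000 0.2875]  S=[0.7711 0.0219; 0.0219 0.4572]  K=[0.7817 0.0380; 0.1316 0.2766]  nu=[-2.3931, 0.5078]  x^+=[-1.3923, -3.0246]  P^+=[0.2002 0.0310; 0.0310 0.4000]
step 2: x^-=[-2.7836, -3.0246]  P^-=[0.5433 0.1870; 0.1870 0.6000]  H_jac=[-0.9366 0.0000; 0.0000 0.1168]  S=[0.7066 -0.0295; -0.0295 0.4282]  K=[-0.7201 0.0015; -0.2418 0.1470]  nu=[2.1104, 2.1632]  x^+=[-4.3001, -3.2168]  P^+=[0.1769 0.0608; 0.0608 0.5474]
step 3: x^-=[-5.7798, -3.2168]  P^-=[0.5786 0.2846; 0.2846 0.7474]  H_jac=[0.8760 0.0000; 0.0000 -0.0751]  S=[0.6740 -0.0277; -0.0277 0.4242]  K=[0.7520 -0.0012; 0.3654 -0.1085]  nu=[-2.4424, -0.8228]  x^+=[-7.6154, -4.0200]  P^+=[0.1974 0.0971; 0.0971 0.6502]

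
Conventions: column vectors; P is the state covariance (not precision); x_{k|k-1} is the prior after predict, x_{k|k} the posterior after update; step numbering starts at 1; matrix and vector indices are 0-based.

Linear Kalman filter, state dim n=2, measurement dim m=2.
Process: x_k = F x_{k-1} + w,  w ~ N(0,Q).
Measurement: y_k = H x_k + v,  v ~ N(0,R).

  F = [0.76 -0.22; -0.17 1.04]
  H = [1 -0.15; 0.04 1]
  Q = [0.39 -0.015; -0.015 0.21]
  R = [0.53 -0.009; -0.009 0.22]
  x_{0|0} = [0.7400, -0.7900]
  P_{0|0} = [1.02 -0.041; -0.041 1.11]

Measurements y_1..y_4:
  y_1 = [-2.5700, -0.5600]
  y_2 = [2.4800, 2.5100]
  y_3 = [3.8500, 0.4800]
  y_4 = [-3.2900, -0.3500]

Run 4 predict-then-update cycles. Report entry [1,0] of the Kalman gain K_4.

step 1: x^-=[0.7362, -0.9474]  P^-=[1.0466 -0.4347; -0.4347 1.4546]  S=[1.7397 -0.6174; -0.6174 1.6415]  K=[0.6395 0.0012; -0.0745 0.8475]  nu=[-3.4483, 0.3580]  x^+=[-1.4685, -0.3871]  P^+=[0.3361 -0.0189; -0.0189 0.1879]
step 2: x^-=[-1.0309, -0.1530]  P^-=[0.5995 -0.1171; -0.1171 0.4296]  S=[1.1743 -0.1658; -0.1658 0.6412]  K=[0.5241 -0.0096; -0.0633 0.6463]  nu=[3.4880, 2.7042]  x^+=[0.7712, 1.3741]  P^+=[0.2752 -0.0178; -0.0178 0.1435]
step 3: x^-=[0.2838, 1.2979]  P^-=[0.5619 -0.0982; -0.0982 0.3794]  S=[1.1299 -0.1410; -0.1410 0.5925]  K=[0.5095 -0.0065; -0.0599 0.6195]  nu=[3.7609, -0.8293]  x^+=[2.2054, 0.5588]  P^+=[0.2676 -0.0167; -0.0167 0.1375]
step 4: x^-=[1.5532, 0.2062]  P^-=[0.5568 -0.0949; -0.0949 0.3724]  S=[1.1236 -0.1369; -0.1369 0.5857]  K=[0.5076 -0.0053; -0.0592 0.6155]  nu=[-4.8123, -0.6183]  x^+=[-0.8860, 0.1103]  P^+=[0.2666 -0.0164; -0.0164 0.1366]

K[1,0] = -0.0592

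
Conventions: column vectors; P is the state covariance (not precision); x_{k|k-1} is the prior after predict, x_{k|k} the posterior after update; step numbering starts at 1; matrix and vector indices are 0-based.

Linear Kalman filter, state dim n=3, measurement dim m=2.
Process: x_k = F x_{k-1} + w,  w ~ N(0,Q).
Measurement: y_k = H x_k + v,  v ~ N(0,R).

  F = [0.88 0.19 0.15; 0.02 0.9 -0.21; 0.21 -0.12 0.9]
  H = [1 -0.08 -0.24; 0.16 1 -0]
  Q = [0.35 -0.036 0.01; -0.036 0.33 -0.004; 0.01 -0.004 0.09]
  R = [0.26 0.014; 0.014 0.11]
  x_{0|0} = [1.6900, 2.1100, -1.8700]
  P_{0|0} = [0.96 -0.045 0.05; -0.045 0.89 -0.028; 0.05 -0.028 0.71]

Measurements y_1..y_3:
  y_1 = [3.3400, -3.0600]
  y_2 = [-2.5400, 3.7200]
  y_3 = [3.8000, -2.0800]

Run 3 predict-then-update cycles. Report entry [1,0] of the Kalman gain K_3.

step 1: x^-=[1.6076, 2.3255, -1.5813]  P^-=[1.1381 0.0632 0.3028; 0.0632 1.0911 -0.2634; 0.3028 -0.2634 0.7475]  S=[1.2826 0.2227; 0.2227 1.2505]  K=[0.8180 0.0504; -0.1264 0.9032; 0.1471 -0.1981]  nu=[1.5389, -5.6427]  x^+=[2.5819, -2.9653, -0.2374]  P^+=[0.2583 -0.0243 0.1955; -0.0243 0.1015 -0.0510; 0.1955 -0.0510 0.6837]
step 2: x^-=[1.6731, -2.5673, 0.6844]  P^-=[0.6097 -0.0954 0.3025; -0.0954 0.4592 -0.1953; 0.3025 -0.1953 0.7427]  S=[0.7780 0.0159; 0.0159 0.5543]  K=[0.7005 -0.0162; -0.1260 0.8045; 0.1853 -0.2704]  nu=[-4.2542, 6.0196]  x^+=[-1.4046, 2.8119, -1.7315]  P^+=[0.2281 -0.0285 0.2021; -0.0285 0.0913 -0.0595; 0.2021 -0.0595 0.6771]
step 3: x^-=[-0.9615, 2.8662, -2.1907]  P^-=[0.5856 -0.1028 0.3007; -0.1028 0.4537 -0.2011; 0.3007 -0.2011 0.7405]  S=[0.7556 0.0067; 0.0067 0.5458]  K=[0.6907 -0.0251; -0.1273 0.8027; 0.1866 -0.2827]  nu=[4.4650, -4.7924]  x^+=[2.2426, -1.5487, -0.0030]  P^+=[0.2251 -0.0291 0.2008; -0.0291 0.0912 -0.0606; 0.2008 -0.0606 0.6713]

K[1,0] = -0.1273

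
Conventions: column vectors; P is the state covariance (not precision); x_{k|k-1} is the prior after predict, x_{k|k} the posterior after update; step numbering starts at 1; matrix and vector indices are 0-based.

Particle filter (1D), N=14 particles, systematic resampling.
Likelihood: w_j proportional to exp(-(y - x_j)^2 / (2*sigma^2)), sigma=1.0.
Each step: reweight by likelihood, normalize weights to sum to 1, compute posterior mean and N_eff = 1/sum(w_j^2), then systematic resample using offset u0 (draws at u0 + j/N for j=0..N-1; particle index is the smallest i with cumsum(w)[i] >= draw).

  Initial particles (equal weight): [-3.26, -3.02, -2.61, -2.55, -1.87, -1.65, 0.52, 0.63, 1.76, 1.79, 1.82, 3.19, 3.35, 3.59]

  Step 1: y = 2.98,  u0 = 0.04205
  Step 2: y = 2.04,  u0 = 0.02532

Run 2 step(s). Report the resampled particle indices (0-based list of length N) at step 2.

step 1: w=[0.0000, 0.0000, 0.0000, 0.0000, 0.0000, 0.0000, 0.0112, 0.0146, 0.1097, 0.1137, 0.1178, 0.2258, 0.2156, 0.1917]  mean=2.7564  Neff=5.7684  idx=[8, 8, 9, 10, 10, 11, 11, 11, 12, 12, 12, 13, 13, 13]
step 2: w=[0.1122, 0.1122, 0.1131, 0.1139, 0.1139, 0.0603, 0.0603, 0.0603, 0.0495, 0.0495, 0.0495, 0.0351, 0.0351, 0.0351]  mean=2.4644  Neff=11.6434  idx=[0, 0, 1, 2, 2, 3, 4, 4, 5, 6, 7, 9, 10, 12]

resampled_idx = [0, 0, 1, 2, 2, 3, 4, 4, 5, 6, 7, 9, 10, 12]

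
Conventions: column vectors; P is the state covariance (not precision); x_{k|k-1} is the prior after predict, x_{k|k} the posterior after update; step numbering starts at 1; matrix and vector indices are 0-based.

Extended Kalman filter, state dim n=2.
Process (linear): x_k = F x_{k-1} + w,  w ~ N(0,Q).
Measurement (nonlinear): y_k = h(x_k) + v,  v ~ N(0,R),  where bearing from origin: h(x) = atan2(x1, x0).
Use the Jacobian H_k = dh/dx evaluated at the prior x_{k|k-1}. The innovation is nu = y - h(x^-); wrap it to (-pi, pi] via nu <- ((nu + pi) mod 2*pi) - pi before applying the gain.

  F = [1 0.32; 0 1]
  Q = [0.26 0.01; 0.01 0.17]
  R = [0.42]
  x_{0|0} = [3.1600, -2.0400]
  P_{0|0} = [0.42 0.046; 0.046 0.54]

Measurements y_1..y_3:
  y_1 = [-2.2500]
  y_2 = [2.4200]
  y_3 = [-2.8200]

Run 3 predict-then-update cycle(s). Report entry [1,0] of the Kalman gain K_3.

step 1: x^-=[2.5072, -2.0400]  P^-=[0.7647 0.2288; 0.2288 0.7100]  H_jac=[0.1953 0.2400]  S=[0.5115]  K=[0.3993; 0.4205]  nu=[-1.5670]  x^+=[1.8815, -2.6989]  P^+=[0.6832 0.1429; 0.1429 0.6196]
step 2: x^-=[1.0179, -2.6989]  P^-=[1.0981 0.3512; 0.3512 0.7896]  H_jac=[0.3244 0.1223]  S=[0.5752]  K=[0.6939; 0.3660]  nu=[-2.6531]  x^+=[-0.8231, -3.6698]  P^+=[0.8211 0.2051; 0.2051 0.7125]
step 3: x^-=[-1.9975, -3.6698]  P^-=[1.2853 0.4431; 0.4431 0.8825]  H_jac=[0.2102 -0.1144]  S=[0.4670]  K=[0.4700; -0.0168]  nu=[-0.7507]  x^+=[-2.3503, -3.6572]  P^+=[1.1822 0.4468; 0.4468 0.8824]

K[1,0] = -0.0168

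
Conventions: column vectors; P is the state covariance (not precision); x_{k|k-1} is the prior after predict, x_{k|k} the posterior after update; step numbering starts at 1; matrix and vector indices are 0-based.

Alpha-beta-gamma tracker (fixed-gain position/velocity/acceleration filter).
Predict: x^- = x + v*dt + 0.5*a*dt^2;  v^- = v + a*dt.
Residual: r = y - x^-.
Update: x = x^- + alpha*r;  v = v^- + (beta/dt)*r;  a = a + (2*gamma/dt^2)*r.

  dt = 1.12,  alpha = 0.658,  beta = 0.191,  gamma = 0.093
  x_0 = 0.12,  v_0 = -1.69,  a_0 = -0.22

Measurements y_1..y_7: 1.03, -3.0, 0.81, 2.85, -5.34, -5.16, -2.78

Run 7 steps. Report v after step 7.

v_post = -0.1408

step 1: x_pred=-1.9108  r=2.9408  x^+=0.0243  v^+=-1.4349  a^+=0.2161
step 2: x_pred=-1.4473  r=-1.5527  x^+=-2.4690  v^+=-1.4577  a^+=-0.0142
step 3: x_pred=-4.1105  r=4.9205  x^+=-0.8728  v^+=-0.6345  a^+=0.7154
step 4: x_pred=-1.1347  r=3.9847  x^+=1.4872  v^+=0.8464  a^+=1.3063
step 5: x_pred=3.2544  r=-8.5944  x^+=-2.4007  v^+=0.8437  a^+=0.0319
step 6: x_pred=-1.4357  r=-3.7243  x^+=-3.8863  v^+=0.2443  a^+=-0.5203
step 7: x_pred=-3.9390  r=1.1590  x^+=-3.1764  v^+=-0.1408  a^+=-0.3485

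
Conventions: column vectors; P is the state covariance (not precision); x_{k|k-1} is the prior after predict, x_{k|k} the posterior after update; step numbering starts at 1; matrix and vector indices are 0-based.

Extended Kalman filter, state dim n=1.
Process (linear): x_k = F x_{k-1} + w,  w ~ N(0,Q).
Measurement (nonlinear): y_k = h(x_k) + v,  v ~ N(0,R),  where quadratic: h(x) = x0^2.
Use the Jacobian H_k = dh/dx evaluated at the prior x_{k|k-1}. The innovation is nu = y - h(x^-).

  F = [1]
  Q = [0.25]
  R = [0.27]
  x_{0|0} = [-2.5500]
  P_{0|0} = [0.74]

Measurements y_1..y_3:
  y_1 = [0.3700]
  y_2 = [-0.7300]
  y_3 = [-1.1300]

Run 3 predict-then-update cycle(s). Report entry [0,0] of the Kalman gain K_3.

K[0,0] = -0.5095

step 1: x^-=[-2.5500]  P^-=[0.9900]  H_jac=[-5.1000]  S=[26.0199]  K=[-0.1940]  nu=[-6.1325]  x^+=[-1.3600]  P^+=[0.0103]
step 2: x^-=[-1.3600]  P^-=[0.2603]  H_jac=[-2.7201]  S=[2.1957]  K=[-0.3224]  nu=[-2.5797]  x^+=[-0.5283]  P^+=[0.0320]
step 3: x^-=[-0.5283]  P^-=[0.2820]  H_jac=[-1.0565]  S=[0.5848]  K=[-0.5095]  nu=[-1.4091]  x^+=[0.1896]  P^+=[0.1302]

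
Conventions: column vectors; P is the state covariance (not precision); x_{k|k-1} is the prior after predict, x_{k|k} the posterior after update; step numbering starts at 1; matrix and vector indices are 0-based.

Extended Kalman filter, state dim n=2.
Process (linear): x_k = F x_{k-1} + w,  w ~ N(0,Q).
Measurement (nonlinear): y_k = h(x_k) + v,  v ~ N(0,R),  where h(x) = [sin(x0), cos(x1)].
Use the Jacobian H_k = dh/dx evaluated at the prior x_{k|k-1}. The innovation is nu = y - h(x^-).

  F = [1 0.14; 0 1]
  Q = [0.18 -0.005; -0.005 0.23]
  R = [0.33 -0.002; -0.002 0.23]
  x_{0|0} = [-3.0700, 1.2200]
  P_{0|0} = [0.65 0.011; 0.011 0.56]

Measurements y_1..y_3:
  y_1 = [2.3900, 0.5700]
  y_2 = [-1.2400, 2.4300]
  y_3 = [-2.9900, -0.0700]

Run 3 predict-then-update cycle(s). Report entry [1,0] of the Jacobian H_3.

H_jac[1,0] = 0.0000

step 1: x^-=[-2.8992, 1.2200]  P^-=[0.8441 0.0844; 0.0844 0.7900]  H_jac=[-0.9708 0.0000; 0.0000 -0.9391]  S=[1.1254 0.0749; 0.0749 0.9267]  K=[-0.7263 -0.0268; -0.0196 -0.7990]  nu=[2.6300, 0.2264]  x^+=[-4.8154, 0.9876]  P^+=[0.2468 0.0050; 0.0050 0.1956]
step 2: x^-=[-4.6771, 0.9876]  P^-=[0.4321 0.0274; 0.0274 0.4256]  H_jac=[-0.0353 0.0000; 0.0000 -0.8347]  S=[0.3305 -0.0012; -0.0012 0.5266]  K=[-0.0462 -0.0435; -0.0054 -0.6747]  nu=[-2.2394, 1.8793]  x^+=[-4.6554, -0.2684]  P^+=[0.4304 0.0119; 0.0119 0.1859]
step 3: x^-=[-4.6930, -0.2684]  P^-=[0.6173 0.0329; 0.0329 0.4159]  H_jac=[-0.0194 0.0000; 0.0000 0.2652]  S=[0.3302 -0.0022; -0.0022 0.2593]  K=[-0.0360 0.0334; 0.0009 0.4255]  nu=[-3.9898, -1.0342]  x^+=[-4.5838, -0.7119]  P^+=[0.6166 0.0292; 0.0292 0.3690]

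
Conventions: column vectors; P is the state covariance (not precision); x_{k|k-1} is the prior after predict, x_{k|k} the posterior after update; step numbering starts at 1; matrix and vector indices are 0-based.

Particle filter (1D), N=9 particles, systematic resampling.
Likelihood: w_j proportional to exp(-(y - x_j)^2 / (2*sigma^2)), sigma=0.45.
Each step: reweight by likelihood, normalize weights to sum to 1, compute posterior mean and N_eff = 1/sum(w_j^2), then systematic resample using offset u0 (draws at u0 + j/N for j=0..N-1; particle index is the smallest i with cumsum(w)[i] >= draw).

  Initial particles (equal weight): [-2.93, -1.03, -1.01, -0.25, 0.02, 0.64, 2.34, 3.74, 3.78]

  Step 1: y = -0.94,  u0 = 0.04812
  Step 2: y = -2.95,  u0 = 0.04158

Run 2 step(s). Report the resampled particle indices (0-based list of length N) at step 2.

resampled_idx = [0, 1, 1, 2, 3, 4, 5, 6, 7]

step 1: w=[0.0000, 0.4116, 0.4148, 0.1296, 0.0431, 0.0009, 0.0000, 0.0000, 0.0000]  mean=-0.8739  Neff=2.7770  idx=[1, 1, 1, 1, 2, 2, 2, 2, 3]
step 2: w=[0.1369, 0.1369, 0.1369, 0.1369, 0.1131, 0.1131, 0.1131, 0.1131, 0.0000]  mean=-1.0209  Neff=7.9287  idx=[0, 1, 1, 2, 3, 4, 5, 6, 7]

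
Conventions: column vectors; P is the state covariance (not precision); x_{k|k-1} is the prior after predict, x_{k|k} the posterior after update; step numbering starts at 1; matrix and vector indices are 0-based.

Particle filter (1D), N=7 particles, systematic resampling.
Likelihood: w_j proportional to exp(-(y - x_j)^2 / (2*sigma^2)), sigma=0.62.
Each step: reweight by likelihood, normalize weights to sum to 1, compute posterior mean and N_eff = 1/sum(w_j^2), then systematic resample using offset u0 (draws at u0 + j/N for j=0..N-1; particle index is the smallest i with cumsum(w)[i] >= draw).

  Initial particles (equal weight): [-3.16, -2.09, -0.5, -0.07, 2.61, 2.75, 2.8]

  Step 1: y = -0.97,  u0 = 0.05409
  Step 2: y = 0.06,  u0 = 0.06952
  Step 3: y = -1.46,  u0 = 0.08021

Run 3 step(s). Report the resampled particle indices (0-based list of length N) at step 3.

step 1: w=[0.0015, 0.1509, 0.5787, 0.2689, 0.0000, 0.0000, 0.0000]  mean=-0.6283  Neff=2.3258  idx=[1, 2, 2, 2, 2, 3, 3]
step 2: w=[0.0005, 0.1440, 0.1440, 0.1440, 0.1440, 0.2118, 0.2118]  mean=-0.3187  Neff=5.7930  idx=[1, 2, 3, 4, 5, 5, 6]
step 3: w=[0.2081, 0.2081, 0.2081, 0.2081, 0.0559, 0.0559, 0.0559]  mean=-0.4279  Neff=5.4777  idx=[0, 1, 1, 2, 3, 3, 5]

resampled_idx = [0, 1, 1, 2, 3, 3, 5]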